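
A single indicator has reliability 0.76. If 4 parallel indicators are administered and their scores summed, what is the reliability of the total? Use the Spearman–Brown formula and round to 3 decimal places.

ρ_k = kρ / (1 + (k−1)ρ) = 4·0.76 / (1 + 3·0.76) = 3.040 / 3.280 = 0.927.

0.927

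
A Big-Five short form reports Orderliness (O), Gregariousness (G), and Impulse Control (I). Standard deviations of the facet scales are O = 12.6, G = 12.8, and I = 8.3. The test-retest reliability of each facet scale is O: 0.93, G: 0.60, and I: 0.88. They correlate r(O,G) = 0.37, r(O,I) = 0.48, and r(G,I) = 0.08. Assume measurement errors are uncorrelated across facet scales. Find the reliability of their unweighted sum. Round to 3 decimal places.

Var(O+G+I) = 12.6² + 12.8² + 8.3² + 2·[12.6·12.8·0.37 + 12.6·8.3·0.48 + 12.8·8.3·0.08] = 391.49 + 236.742 = 628.232.
Because errors are independent across components, Cov(Tᵢ,Tⱼ) = Cov(Xᵢ,Xⱼ); the off-diagonal part of the true-score variance is the same as above.
True-score variance = [12.6²·0.93 + 12.8²·0.60 + 8.3²·0.88] + 236.742 = 306.574 + 236.742 = 543.316.
Reliability = 543.316 / 628.232 = 0.865.

0.865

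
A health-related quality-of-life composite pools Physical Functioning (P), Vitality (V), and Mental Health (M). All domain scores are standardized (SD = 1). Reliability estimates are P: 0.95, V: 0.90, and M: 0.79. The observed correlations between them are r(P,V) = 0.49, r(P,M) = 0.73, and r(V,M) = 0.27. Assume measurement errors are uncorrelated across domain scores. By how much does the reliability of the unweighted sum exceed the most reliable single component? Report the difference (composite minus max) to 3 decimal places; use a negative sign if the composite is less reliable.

-0.010

Var(sum) = 3 + 2.98 = 5.98; true-score variance = 2.64 + 2.98 = 5.62; composite reliability = 0.9398.
Max component reliability = 0.9500.
Difference = 0.9398 − 0.9500 = -0.010.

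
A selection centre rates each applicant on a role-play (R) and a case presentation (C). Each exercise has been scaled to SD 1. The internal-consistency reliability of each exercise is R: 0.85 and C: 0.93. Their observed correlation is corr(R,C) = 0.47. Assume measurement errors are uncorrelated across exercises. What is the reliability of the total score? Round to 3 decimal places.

Var(R+C) = 2 + 2·[0.47] = 2 + 0.94 = 2.94.
With uncorrelated errors the cross-covariances are all true-score covariance, so they carry over unchanged; only the diagonal terms shrink to ρᵢσᵢ².
True-score variance = [0.85 + 0.93] + 0.94 = 1.78 + 0.94 = 2.72.
Reliability = 2.72 / 2.94 = 0.925.

0.925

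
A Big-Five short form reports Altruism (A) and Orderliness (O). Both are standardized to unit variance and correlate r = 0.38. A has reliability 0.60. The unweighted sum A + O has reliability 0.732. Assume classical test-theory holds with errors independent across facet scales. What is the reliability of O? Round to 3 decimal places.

0.660

Var(A+O) = 2 + 2·0.38 = 2.760.
True-score variance = ρ_A + ρ_O + 2·0.38, so 0.732 = (0.60 + ρ_O + 0.76) / 2.760.
ρ_O = 0.732·2.760 − 0.60 − 0.76 = 0.660.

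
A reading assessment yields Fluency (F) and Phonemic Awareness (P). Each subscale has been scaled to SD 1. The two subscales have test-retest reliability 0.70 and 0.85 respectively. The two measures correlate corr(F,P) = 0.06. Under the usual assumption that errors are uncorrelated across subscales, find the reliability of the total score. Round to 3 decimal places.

Var(F+P) = 2 + 2·[0.06] = 2 + 0.12 = 2.12.
With uncorrelated errors the cross-covariances are all true-score covariance, so they carry over unchanged; only the diagonal terms shrink to ρᵢσᵢ².
True-score variance = [0.70 + 0.85] + 0.12 = 1.55 + 0.12 = 1.67.
Reliability = 1.67 / 2.12 = 0.788.

0.788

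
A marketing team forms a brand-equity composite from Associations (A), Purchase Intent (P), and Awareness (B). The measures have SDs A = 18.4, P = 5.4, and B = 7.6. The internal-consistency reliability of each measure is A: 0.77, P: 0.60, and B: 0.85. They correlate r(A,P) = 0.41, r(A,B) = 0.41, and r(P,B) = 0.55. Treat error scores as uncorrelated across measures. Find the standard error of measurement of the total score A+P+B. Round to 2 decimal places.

9.91

Var(total) = 425.48 + 241.288 = 666.768.
True-score variance = 327.283 + 241.288 = 568.571, so reliability = 0.8527.
Error variance = 666.768 − 568.571 = 98.1968; SEM = √98.1968 = 9.91.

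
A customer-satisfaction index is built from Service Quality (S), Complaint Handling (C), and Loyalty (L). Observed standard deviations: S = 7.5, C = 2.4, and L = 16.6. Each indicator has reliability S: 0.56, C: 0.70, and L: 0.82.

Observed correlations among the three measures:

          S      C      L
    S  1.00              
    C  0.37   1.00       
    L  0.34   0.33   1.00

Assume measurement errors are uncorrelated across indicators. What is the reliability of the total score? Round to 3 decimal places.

Var(S+C+L) = 7.5² + 2.4² + 16.6² + 2·[7.5·2.4·0.37 + 7.5·16.6·0.34 + 2.4·16.6·0.33] = 337.57 + 124.274 = 461.844.
Under uncorrelated errors the observed covariances equal the true-score covariances, so only the own-variance terms attenuate.
True-score variance = [7.5²·0.56 + 2.4²·0.70 + 16.6²·0.82] + 124.274 = 261.491 + 124.274 = 385.766.
Reliability = 385.766 / 461.844 = 0.835.

0.835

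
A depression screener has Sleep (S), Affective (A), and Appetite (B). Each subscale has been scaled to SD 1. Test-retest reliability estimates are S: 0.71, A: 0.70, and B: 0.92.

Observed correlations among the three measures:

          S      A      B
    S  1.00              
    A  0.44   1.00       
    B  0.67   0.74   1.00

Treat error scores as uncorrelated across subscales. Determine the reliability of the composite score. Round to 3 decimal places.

Var(S+A+B) = 3 + 2·[0.44 + 0.67 + 0.74] = 3 + 3.7 = 6.7.
Because errors are independent across components, Cov(Tᵢ,Tⱼ) = Cov(Xᵢ,Xⱼ); the off-diagonal part of the true-score variance is the same as above.
True-score variance = [0.71 + 0.70 + 0.92] + 3.7 = 2.33 + 3.7 = 6.03.
Reliability = 6.03 / 6.7 = 0.900.

0.900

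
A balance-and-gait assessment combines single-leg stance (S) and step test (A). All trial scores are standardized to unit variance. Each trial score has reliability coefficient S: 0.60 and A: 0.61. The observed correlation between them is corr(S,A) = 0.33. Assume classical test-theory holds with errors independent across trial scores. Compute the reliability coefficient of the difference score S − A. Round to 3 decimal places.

0.410

Var(S−A) = 1 + 1 − 2·0.33 = 2 − 0.66 = 1.34.
Because errors are independent across components, Cov(Tᵢ,Tⱼ) = Cov(Xᵢ,Xⱼ); the off-diagonal part of the true-score variance is the same as above.
True-score variance = [0.60 + 0.61] − 0.66 = 1.21 − 0.66 = 0.55.
Reliability = 0.55 / 1.34 = 0.410.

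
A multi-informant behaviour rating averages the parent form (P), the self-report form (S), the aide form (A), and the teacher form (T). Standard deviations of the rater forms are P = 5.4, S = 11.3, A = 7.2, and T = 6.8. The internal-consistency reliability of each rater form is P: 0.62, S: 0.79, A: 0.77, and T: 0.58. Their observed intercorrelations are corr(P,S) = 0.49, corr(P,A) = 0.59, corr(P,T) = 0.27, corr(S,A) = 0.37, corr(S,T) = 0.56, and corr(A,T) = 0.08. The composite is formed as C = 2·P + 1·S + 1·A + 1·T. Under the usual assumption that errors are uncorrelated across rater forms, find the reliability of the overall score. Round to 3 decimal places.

0.863

Var(C) = 2²·5.4² + 11.3² + 7.2² + 6.8² + 2·[2·5.4·11.3·0.49 + 2·5.4·7.2·0.59 + 2·5.4·6.8·0.27 + 11.3·7.2·0.37 + 11.3·6.8·0.56 + 7.2·6.8·0.08] = 342.41 + 405.114 = 747.524.
With uncorrelated errors the cross-covariances are all true-score covariance, so they carry over unchanged; only the diagonal terms shrink to ρᵢσᵢ².
True-score variance = [2²·5.4²·0.62 + 11.3²·0.79 + 7.2²·0.77 + 6.8²·0.58] + 405.114 = 239.928 + 405.114 = 645.042.
Reliability = 645.042 / 747.524 = 0.863.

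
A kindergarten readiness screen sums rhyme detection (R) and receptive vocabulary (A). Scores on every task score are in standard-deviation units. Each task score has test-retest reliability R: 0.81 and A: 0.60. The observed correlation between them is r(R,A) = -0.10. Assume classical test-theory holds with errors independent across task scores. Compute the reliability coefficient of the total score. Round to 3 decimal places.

Var(R+A) = 2 + 2·[(-0.10)] = 2 − 0.2 = 1.8.
Under uncorrelated errors the observed covariances equal the true-score covariances, so only the own-variance terms attenuate.
True-score variance = [0.81 + 0.60] − 0.2 = 1.41 − 0.2 = 1.21.
Reliability = 1.21 / 1.8 = 0.672.

0.672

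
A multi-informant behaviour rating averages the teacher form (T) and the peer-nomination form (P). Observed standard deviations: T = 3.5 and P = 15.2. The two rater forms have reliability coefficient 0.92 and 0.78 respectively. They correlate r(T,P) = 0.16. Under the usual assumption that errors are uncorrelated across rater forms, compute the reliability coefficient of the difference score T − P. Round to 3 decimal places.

Var(T−P) = 3.5² + 15.2² − 2·3.5·15.2·0.16 = 243.29 − 17.024 = 226.266.
Because errors are independent across components, Cov(Tᵢ,Tⱼ) = Cov(Xᵢ,Xⱼ); the off-diagonal part of the true-score variance is the same as above.
True-score variance = [3.5²·0.92 + 15.2²·0.78] − 17.024 = 191.481 − 17.024 = 174.457.
Reliability = 174.457 / 226.266 = 0.771.

0.771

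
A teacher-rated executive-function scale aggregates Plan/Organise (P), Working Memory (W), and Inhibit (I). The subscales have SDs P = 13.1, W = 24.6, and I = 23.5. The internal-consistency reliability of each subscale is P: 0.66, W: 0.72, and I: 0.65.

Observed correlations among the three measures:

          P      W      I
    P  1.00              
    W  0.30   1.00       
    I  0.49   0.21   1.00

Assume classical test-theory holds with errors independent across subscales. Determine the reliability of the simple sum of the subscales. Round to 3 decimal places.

0.796

Var(P+W+I) = 13.1² + 24.6² + 23.5² + 2·[13.1·24.6·0.30 + 13.1·23.5·0.49 + 24.6·23.5·0.21] = 1329.02 + 737.851 = 2066.87.
With uncorrelated errors the cross-covariances are all true-score covariance, so they carry over unchanged; only the diagonal terms shrink to ρᵢσᵢ².
True-score variance = [13.1²·0.66 + 24.6²·0.72 + 23.5²·0.65] + 737.851 = 907.94 + 737.851 = 1645.79.
Reliability = 1645.79 / 2066.87 = 0.796.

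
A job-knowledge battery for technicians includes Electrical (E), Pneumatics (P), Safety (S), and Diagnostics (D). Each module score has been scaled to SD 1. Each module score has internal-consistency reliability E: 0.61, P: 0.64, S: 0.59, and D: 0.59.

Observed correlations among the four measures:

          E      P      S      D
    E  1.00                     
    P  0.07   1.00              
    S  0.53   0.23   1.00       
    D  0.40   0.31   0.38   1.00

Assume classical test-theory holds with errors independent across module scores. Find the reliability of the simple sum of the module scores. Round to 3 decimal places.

0.800

Var(E+P+S+D) = 4 + 2·[0.07 + 0.53 + 0.40 + 0.23 + 0.31 + 0.38] = 4 + 3.84 = 7.84.
Because errors are independent across components, Cov(Tᵢ,Tⱼ) = Cov(Xᵢ,Xⱼ); the off-diagonal part of the true-score variance is the same as above.
True-score variance = [0.61 + 0.64 + 0.59 + 0.59] + 3.84 = 2.43 + 3.84 = 6.27.
Reliability = 6.27 / 7.84 = 0.800.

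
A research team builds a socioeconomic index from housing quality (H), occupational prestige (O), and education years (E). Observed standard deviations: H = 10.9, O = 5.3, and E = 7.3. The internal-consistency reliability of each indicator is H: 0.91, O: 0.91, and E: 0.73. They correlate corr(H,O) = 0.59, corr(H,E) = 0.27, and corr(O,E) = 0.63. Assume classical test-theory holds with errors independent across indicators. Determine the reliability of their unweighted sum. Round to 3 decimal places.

0.923

Var(H+O+E) = 10.9² + 5.3² + 7.3² + 2·[10.9·5.3·0.59 + 10.9·7.3·0.27 + 5.3·7.3·0.63] = 200.19 + 159.886 = 360.076.
Because errors are independent across components, Cov(Tᵢ,Tⱼ) = Cov(Xᵢ,Xⱼ); the off-diagonal part of the true-score variance is the same as above.
True-score variance = [10.9²·0.91 + 5.3²·0.91 + 7.3²·0.73] + 159.886 = 172.581 + 159.886 = 332.466.
Reliability = 332.466 / 360.076 = 0.923.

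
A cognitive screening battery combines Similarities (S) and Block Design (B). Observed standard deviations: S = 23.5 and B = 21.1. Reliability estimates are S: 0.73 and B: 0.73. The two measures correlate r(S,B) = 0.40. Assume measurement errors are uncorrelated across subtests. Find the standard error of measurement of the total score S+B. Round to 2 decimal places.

Var(total) = 997.46 + 396.68 = 1394.14.
True-score variance = 728.146 + 396.68 = 1124.83, so reliability = 0.8068.
Error variance = 1394.14 − 1124.83 = 269.314; SEM = √269.314 = 16.41.

16.41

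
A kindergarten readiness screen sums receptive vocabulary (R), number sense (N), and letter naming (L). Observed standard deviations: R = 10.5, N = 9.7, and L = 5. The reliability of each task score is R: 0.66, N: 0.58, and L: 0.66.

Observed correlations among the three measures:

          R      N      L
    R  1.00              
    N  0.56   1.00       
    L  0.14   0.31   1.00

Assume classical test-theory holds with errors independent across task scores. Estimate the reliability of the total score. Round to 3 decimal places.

0.780

Var(R+N+L) = 10.5² + 9.7² + 5² + 2·[10.5·9.7·0.56 + 10.5·5·0.14 + 9.7·5·0.31] = 229.34 + 158.842 = 388.182.
Because errors are independent across components, Cov(Tᵢ,Tⱼ) = Cov(Xᵢ,Xⱼ); the off-diagonal part of the true-score variance is the same as above.
True-score variance = [10.5²·0.66 + 9.7²·0.58 + 5²·0.66] + 158.842 = 143.837 + 158.842 = 302.679.
Reliability = 302.679 / 388.182 = 0.780.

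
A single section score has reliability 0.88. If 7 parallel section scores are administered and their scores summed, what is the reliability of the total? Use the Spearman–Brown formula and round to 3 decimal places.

ρ_k = kρ / (1 + (k−1)ρ) = 7·0.88 / (1 + 6·0.88) = 6.160 / 6.280 = 0.981.

0.981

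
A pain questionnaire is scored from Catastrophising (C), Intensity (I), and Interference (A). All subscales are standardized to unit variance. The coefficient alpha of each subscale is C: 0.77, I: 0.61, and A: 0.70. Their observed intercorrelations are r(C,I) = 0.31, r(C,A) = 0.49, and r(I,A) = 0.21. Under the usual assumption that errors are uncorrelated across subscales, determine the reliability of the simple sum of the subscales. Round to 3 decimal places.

0.817

Var(C+I+A) = 3 + 2·[0.31 + 0.49 + 0.21] = 3 + 2.02 = 5.02.
Because errors are independent across components, Cov(Tᵢ,Tⱼ) = Cov(Xᵢ,Xⱼ); the off-diagonal part of the true-score variance is the same as above.
True-score variance = [0.77 + 0.61 + 0.70] + 2.02 = 2.08 + 2.02 = 4.1.
Reliability = 4.1 / 5.02 = 0.817.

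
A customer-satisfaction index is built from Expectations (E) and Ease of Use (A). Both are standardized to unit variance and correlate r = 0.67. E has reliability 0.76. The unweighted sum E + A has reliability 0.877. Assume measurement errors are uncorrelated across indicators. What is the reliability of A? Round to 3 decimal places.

Var(E+A) = 2 + 2·0.67 = 3.340.
True-score variance = ρ_E + ρ_A + 2·0.67, so 0.877 = (0.76 + ρ_A + 1.34) / 3.340.
ρ_A = 0.877·3.340 − 0.76 − 1.34 = 0.829.

0.829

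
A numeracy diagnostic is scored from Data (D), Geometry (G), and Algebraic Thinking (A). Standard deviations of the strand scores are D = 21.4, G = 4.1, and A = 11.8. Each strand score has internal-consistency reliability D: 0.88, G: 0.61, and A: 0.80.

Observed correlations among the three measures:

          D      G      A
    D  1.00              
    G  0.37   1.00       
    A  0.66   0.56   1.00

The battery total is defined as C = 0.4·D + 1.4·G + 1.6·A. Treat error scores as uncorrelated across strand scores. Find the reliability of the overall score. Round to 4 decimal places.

0.8885

Var(C) = 0.4²·21.4² + 1.4²·4.1² + 1.6²·11.8² + 2·[0.56·21.4·4.1·0.37 + 0.64·21.4·11.8·0.66 + 2.24·4.1·11.8·0.56] = 462.676 + 371.064 = 833.74.
With uncorrelated errors the cross-covariances are all true-score covariance, so they carry over unchanged; only the diagonal terms shrink to ρᵢσᵢ².
True-score variance = [0.4²·21.4²·0.88 + 1.4²·4.1²·0.61 + 1.6²·11.8²·0.80] + 371.064 = 369.742 + 371.064 = 740.806.
Reliability = 740.806 / 833.74 = 0.8885.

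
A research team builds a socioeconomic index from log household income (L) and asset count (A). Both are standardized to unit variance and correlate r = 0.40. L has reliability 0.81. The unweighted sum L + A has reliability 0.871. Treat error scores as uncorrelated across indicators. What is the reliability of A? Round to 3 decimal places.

Var(L+A) = 2 + 2·0.40 = 2.800.
True-score variance = ρ_L + ρ_A + 2·0.40, so 0.871 = (0.81 + ρ_A + 0.80) / 2.800.
ρ_A = 0.871·2.800 − 0.81 − 0.80 = 0.829.

0.829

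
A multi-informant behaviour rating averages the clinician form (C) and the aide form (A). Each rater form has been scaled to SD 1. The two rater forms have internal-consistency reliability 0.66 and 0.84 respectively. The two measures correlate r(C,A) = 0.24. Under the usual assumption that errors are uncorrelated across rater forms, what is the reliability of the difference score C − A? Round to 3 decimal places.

Var(C−A) = 1 + 1 − 2·0.24 = 2 − 0.48 = 1.52.
Under uncorrelated errors the observed covariances equal the true-score covariances, so only the own-variance terms attenuate.
True-score variance = [0.66 + 0.84] − 0.48 = 1.5 − 0.48 = 1.02.
Reliability = 1.02 / 1.52 = 0.671.

0.671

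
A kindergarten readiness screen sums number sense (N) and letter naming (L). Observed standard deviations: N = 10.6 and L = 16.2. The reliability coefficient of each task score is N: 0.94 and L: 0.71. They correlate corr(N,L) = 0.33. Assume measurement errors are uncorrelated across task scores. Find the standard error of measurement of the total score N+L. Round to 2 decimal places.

Var(total) = 374.8 + 113.335 = 488.135.
True-score variance = 291.951 + 113.335 = 405.286, so reliability = 0.8303.
Error variance = 488.135 − 405.286 = 82.8492; SEM = √82.8492 = 9.10.

9.10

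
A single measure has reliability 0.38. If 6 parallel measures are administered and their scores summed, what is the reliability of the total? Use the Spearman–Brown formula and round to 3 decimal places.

ρ_k = kρ / (1 + (k−1)ρ) = 6·0.38 / (1 + 5·0.38) = 2.280 / 2.900 = 0.786.

0.786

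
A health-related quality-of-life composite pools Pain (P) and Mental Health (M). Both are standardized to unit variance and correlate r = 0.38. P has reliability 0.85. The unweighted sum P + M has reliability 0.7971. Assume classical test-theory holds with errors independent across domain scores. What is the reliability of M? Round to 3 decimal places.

Var(P+M) = 2 + 2·0.38 = 2.760.
True-score variance = ρ_P + ρ_M + 2·0.38, so 0.7971 = (0.85 + ρ_M + 0.76) / 2.760.
ρ_M = 0.7971·2.760 − 0.85 − 0.76 = 0.590.

0.590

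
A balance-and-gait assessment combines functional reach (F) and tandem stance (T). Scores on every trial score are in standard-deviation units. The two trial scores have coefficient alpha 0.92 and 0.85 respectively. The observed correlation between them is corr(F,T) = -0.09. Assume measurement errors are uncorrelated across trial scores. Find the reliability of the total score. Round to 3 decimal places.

0.874

Var(F+T) = 2 + 2·[(-0.09)] = 2 − 0.18 = 1.82.
With uncorrelated errors the cross-covariances are all true-score covariance, so they carry over unchanged; only the diagonal terms shrink to ρᵢσᵢ².
True-score variance = [0.92 + 0.85] − 0.18 = 1.77 − 0.18 = 1.59.
Reliability = 1.59 / 1.82 = 0.874.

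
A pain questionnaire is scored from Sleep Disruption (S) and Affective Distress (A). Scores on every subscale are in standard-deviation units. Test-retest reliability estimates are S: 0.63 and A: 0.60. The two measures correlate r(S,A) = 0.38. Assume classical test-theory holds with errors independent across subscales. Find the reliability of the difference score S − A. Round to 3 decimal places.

Var(S−A) = 1 + 1 − 2·0.38 = 2 − 0.76 = 1.24.
Because errors are independent across components, Cov(Tᵢ,Tⱼ) = Cov(Xᵢ,Xⱼ); the off-diagonal part of the true-score variance is the same as above.
True-score variance = [0.63 + 0.60] − 0.76 = 1.23 − 0.76 = 0.47.
Reliability = 0.47 / 1.24 = 0.379.

0.379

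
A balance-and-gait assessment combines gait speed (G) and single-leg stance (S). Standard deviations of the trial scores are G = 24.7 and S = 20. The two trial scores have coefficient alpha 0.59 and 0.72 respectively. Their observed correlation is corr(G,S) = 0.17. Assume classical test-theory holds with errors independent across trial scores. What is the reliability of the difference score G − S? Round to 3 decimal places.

0.570

Var(G−S) = 24.7² + 20² − 2·24.7·20·0.17 = 1010.09 − 167.96 = 842.13.
Under uncorrelated errors the observed covariances equal the true-score covariances, so only the own-variance terms attenuate.
True-score variance = [24.7²·0.59 + 20²·0.72] − 167.96 = 647.953 − 167.96 = 479.993.
Reliability = 479.993 / 842.13 = 0.570.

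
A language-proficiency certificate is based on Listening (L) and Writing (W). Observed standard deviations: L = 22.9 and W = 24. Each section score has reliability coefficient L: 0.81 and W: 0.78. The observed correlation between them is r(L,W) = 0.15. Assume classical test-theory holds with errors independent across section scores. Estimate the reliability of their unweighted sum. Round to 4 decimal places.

Var(L+W) = 22.9² + 24² + 2·[22.9·24·0.15] = 1100.41 + 164.88 = 1265.29.
Because errors are independent across components, Cov(Tᵢ,Tⱼ) = Cov(Xᵢ,Xⱼ); the off-diagonal part of the true-score variance is the same as above.
True-score variance = [22.9²·0.81 + 24²·0.78] + 164.88 = 874.052 + 164.88 = 1038.93.
Reliability = 1038.93 / 1265.29 = 0.8211.

0.8211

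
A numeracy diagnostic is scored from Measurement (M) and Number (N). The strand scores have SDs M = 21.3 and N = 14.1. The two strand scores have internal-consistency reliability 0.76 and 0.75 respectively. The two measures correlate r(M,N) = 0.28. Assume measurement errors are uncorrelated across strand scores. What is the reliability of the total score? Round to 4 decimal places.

0.8068

Var(M+N) = 21.3² + 14.1² + 2·[21.3·14.1·0.28] = 652.5 + 168.185 = 820.685.
Under uncorrelated errors the observed covariances equal the true-score covariances, so only the own-variance terms attenuate.
True-score variance = [21.3²·0.76 + 14.1²·0.75] + 168.185 = 493.912 + 168.185 = 662.097.
Reliability = 662.097 / 820.685 = 0.8068.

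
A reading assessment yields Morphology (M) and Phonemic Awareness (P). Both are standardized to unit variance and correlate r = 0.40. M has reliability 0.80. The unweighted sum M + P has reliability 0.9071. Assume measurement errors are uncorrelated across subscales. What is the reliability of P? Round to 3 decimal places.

0.940

Var(M+P) = 2 + 2·0.40 = 2.800.
True-score variance = ρ_M + ρ_P + 2·0.40, so 0.9071 = (0.80 + ρ_P + 0.80) / 2.800.
ρ_P = 0.9071·2.800 − 0.80 − 0.80 = 0.940.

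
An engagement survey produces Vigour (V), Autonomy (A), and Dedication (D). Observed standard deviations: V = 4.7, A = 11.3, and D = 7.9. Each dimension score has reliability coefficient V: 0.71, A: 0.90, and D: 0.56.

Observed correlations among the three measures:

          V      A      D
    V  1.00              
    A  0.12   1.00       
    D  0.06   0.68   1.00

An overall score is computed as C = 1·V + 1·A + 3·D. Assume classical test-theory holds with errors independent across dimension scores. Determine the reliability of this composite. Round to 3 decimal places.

0.758

Var(C) = 4.7² + 11.3² + 3²·7.9² + 2·[4.7·11.3·0.12 + 3·4.7·7.9·0.06 + 3·11.3·7.9·0.68] = 711.47 + 390.335 = 1101.8.
Under uncorrelated errors the observed covariances equal the true-score covariances, so only the own-variance terms attenuate.
True-score variance = [4.7²·0.71 + 11.3²·0.90 + 3²·7.9²·0.56] + 390.335 = 445.151 + 390.335 = 835.486.
Reliability = 835.486 / 1101.8 = 0.758.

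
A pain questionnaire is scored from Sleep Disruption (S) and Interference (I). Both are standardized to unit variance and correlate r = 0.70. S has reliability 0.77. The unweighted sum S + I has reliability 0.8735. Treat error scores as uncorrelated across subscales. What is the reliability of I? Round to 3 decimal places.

0.800

Var(S+I) = 2 + 2·0.70 = 3.400.
True-score variance = ρ_S + ρ_I + 2·0.70, so 0.8735 = (0.77 + ρ_I + 1.40) / 3.400.
ρ_I = 0.8735·3.400 − 0.77 − 1.40 = 0.800.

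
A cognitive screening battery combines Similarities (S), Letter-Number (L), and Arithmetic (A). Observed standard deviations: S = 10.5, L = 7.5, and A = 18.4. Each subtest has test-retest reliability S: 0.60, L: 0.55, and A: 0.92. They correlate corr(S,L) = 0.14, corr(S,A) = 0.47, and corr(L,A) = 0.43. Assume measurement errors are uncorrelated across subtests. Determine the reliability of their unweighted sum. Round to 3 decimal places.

0.883

Var(S+L+A) = 10.5² + 7.5² + 18.4² + 2·[10.5·7.5·0.14 + 10.5·18.4·0.47 + 7.5·18.4·0.43] = 505.06 + 322.338 = 827.398.
With uncorrelated errors the cross-covariances are all true-score covariance, so they carry over unchanged; only the diagonal terms shrink to ρᵢσᵢ².
True-score variance = [10.5²·0.60 + 7.5²·0.55 + 18.4²·0.92] + 322.338 = 408.563 + 322.338 = 730.901.
Reliability = 730.901 / 827.398 = 0.883.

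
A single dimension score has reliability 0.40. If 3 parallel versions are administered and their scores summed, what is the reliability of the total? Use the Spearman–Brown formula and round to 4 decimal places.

ρ_k = kρ / (1 + (k−1)ρ) = 3·0.40 / (1 + 2·0.40) = 1.200 / 1.800 = 0.6667.

0.6667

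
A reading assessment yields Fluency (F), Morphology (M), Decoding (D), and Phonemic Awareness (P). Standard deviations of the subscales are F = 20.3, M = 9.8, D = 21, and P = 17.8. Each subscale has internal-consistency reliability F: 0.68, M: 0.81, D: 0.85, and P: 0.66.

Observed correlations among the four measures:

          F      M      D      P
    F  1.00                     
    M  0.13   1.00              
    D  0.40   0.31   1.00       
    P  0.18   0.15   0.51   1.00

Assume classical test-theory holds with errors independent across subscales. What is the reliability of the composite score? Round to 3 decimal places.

0.862

Var(F+M+D+P) = 20.3² + 9.8² + 21² + 17.8² + 2·[20.3·9.8·0.13 + 20.3·21·0.40 + 20.3·17.8·0.18 + 9.8·21·0.31 + 9.8·17.8·0.15 + 21·17.8·0.51] = 1265.97 + 1084.05 = 2350.02.
Under uncorrelated errors the observed covariances equal the true-score covariances, so only the own-variance terms attenuate.
True-score variance = [20.3²·0.68 + 9.8²·0.81 + 21²·0.85 + 17.8²·0.66] + 1084.05 = 941.978 + 1084.05 = 2026.03.
Reliability = 2026.03 / 2350.02 = 0.862.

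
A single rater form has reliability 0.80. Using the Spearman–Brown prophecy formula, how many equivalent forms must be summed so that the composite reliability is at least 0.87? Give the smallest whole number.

2

k ≥ ρ*(1−ρ₁)/(ρ₁(1−ρ*)) = 0.87·0.20 / (0.80·0.13) = 1.673.
Smallest integer k = 2.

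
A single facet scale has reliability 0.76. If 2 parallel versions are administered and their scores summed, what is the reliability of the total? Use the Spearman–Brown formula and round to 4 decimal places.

0.8636

ρ_k = kρ / (1 + (k−1)ρ) = 2·0.76 / (1 + 1·0.76) = 1.520 / 1.760 = 0.8636.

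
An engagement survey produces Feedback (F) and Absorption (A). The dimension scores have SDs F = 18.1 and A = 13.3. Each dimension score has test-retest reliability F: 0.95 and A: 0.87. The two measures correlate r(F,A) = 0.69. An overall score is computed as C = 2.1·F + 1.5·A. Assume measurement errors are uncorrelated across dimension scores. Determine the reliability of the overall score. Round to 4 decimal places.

Var(C) = 2.1²·18.1² + 1.5²·13.3² + 2·[3.15·18.1·13.3·0.69] = 1842.76 + 1046.45 = 2889.22.
With uncorrelated errors the cross-covariances are all true-score covariance, so they carry over unchanged; only the diagonal terms shrink to ρᵢσᵢ².
True-score variance = [2.1²·18.1²·0.95 + 1.5²·13.3²·0.87] + 1046.45 = 1718.78 + 1046.45 = 2765.24.
Reliability = 2765.24 / 2889.22 = 0.9571.

0.9571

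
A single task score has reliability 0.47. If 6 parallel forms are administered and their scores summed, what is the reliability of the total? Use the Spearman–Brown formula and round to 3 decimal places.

0.842

ρ_k = kρ / (1 + (k−1)ρ) = 6·0.47 / (1 + 5·0.47) = 2.820 / 3.350 = 0.842.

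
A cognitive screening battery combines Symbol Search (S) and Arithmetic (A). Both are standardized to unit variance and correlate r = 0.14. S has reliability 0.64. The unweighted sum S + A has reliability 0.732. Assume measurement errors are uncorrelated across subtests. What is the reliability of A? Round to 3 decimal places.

0.749

Var(S+A) = 2 + 2·0.14 = 2.280.
True-score variance = ρ_S + ρ_A + 2·0.14, so 0.732 = (0.64 + ρ_A + 0.28) / 2.280.
ρ_A = 0.732·2.280 − 0.64 − 0.28 = 0.749.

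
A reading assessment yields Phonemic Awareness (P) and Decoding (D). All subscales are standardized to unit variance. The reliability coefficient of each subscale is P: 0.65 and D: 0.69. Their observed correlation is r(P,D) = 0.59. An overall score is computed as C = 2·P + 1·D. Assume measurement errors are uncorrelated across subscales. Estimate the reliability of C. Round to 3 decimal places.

Var(C) = 2² + 1 + 2·[2·0.59] = 5 + 2.36 = 7.36.
Under uncorrelated errors the observed covariances equal the true-score covariances, so only the own-variance terms attenuate.
True-score variance = [2²·0.65 + 0.69] + 2.36 = 3.29 + 2.36 = 5.65.
Reliability = 5.65 / 7.36 = 0.768.

0.768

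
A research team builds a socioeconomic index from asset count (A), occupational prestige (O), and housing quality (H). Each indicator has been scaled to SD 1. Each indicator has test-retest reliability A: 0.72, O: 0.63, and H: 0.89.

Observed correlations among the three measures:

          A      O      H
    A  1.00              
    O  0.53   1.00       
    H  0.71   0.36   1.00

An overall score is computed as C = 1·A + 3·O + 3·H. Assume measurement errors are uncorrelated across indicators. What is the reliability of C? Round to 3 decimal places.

0.860

Var(C) = 1 + 3² + 3² + 2·[3·0.53 + 3·0.71 + 9·0.36] = 19 + 13.92 = 32.92.
Under uncorrelated errors the observed covariances equal the true-score covariances, so only the own-variance terms attenuate.
True-score variance = [0.72 + 3²·0.63 + 3²·0.89] + 13.92 = 14.4 + 13.92 = 28.32.
Reliability = 28.32 / 32.92 = 0.860.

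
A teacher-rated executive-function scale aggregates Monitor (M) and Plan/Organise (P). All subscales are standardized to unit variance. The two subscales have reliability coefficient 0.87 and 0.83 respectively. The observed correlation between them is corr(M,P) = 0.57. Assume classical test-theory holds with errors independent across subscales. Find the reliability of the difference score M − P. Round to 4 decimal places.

0.6512

Var(M−P) = 1 + 1 − 2·0.57 = 2 − 1.14 = 0.86.
With uncorrelated errors the cross-covariances are all true-score covariance, so they carry over unchanged; only the diagonal terms shrink to ρᵢσᵢ².
True-score variance = [0.87 + 0.83] − 1.14 = 1.7 − 1.14 = 0.56.
Reliability = 0.56 / 0.86 = 0.6512.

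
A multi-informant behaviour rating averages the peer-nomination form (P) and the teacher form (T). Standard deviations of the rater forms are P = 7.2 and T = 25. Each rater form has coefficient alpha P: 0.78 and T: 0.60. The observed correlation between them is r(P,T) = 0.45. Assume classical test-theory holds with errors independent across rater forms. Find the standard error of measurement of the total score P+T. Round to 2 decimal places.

Var(total) = 676.84 + 162 = 838.84.
True-score variance = 415.435 + 162 = 577.435, so reliability = 0.6884.
Error variance = 838.84 − 577.435 = 261.405; SEM = √261.405 = 16.17.

16.17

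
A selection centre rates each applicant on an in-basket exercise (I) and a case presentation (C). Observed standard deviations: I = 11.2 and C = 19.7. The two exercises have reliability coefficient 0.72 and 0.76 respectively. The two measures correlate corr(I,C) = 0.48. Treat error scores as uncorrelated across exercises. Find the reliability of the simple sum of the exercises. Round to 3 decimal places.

Var(I+C) = 11.2² + 19.7² + 2·[11.2·19.7·0.48] = 513.53 + 211.814 = 725.344.
With uncorrelated errors the cross-covariances are all true-score covariance, so they carry over unchanged; only the diagonal terms shrink to ρᵢσᵢ².
True-score variance = [11.2²·0.72 + 19.7²·0.76] + 211.814 = 385.265 + 211.814 = 597.08.
Reliability = 597.08 / 725.344 = 0.823.

0.823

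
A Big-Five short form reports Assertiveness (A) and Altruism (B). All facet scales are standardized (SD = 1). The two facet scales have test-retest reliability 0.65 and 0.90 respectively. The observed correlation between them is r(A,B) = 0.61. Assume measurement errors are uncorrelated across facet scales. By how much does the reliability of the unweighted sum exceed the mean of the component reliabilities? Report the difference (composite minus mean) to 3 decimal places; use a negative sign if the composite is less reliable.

0.085

Var(sum) = 2 + 1.22 = 3.22; true-score variance = 1.55 + 1.22 = 2.77; composite reliability = 0.8602.
Mean component reliability = 0.7750.
Difference = 0.8602 − 0.7750 = 0.085.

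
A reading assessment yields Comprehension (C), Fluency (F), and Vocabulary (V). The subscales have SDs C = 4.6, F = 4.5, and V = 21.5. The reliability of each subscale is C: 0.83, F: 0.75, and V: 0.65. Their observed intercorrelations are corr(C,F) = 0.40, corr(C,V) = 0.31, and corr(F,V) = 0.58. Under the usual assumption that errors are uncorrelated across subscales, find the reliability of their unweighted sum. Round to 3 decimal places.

Var(C+F+V) = 4.6² + 4.5² + 21.5² + 2·[4.6·4.5·0.40 + 4.6·21.5·0.31 + 4.5·21.5·0.58] = 503.66 + 190.108 = 693.768.
Because errors are independent across components, Cov(Tᵢ,Tⱼ) = Cov(Xᵢ,Xⱼ); the off-diagonal part of the true-score variance is the same as above.
True-score variance = [4.6²·0.83 + 4.5²·0.75 + 21.5²·0.65] + 190.108 = 333.213 + 190.108 = 523.321.
Reliability = 523.321 / 693.768 = 0.754.

0.754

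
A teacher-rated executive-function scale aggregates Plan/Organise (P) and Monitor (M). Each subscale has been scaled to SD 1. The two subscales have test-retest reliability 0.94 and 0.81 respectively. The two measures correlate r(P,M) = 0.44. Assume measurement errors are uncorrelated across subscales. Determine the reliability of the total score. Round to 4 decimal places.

Var(P+M) = 2 + 2·[0.44] = 2 + 0.88 = 2.88.
Because errors are independent across components, Cov(Tᵢ,Tⱼ) = Cov(Xᵢ,Xⱼ); the off-diagonal part of the true-score variance is the same as above.
True-score variance = [0.94 + 0.81] + 0.88 = 1.75 + 0.88 = 2.63.
Reliability = 2.63 / 2.88 = 0.9132.

0.9132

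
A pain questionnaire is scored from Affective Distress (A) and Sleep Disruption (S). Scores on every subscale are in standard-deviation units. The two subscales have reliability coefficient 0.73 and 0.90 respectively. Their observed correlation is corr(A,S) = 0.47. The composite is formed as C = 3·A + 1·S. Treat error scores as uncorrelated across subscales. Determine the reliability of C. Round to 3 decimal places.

Var(C) = 3² + 1 + 2·[3·0.47] = 10 + 2.82 = 12.82.
Under uncorrelated errors the observed covariances equal the true-score covariances, so only the own-variance terms attenuate.
True-score variance = [3²·0.73 + 0.90] + 2.82 = 7.47 + 2.82 = 10.29.
Reliability = 10.29 / 12.82 = 0.803.

0.803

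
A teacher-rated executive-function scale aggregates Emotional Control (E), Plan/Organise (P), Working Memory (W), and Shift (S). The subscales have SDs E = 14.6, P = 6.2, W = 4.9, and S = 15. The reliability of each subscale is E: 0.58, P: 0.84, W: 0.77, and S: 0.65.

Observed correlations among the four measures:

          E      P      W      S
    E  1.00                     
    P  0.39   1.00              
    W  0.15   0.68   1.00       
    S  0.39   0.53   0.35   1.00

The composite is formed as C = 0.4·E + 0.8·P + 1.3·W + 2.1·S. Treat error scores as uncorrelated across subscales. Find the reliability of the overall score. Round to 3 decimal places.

0.768

Var(C) = 0.4²·14.6² + 0.8²·6.2² + 1.3²·4.9² + 2.1²·15² + 2·[0.32·14.6·6.2·0.39 + 0.52·14.6·4.9·0.15 + 0.84·14.6·15·0.39 + 1.04·6.2·4.9·0.68 + 1.68·6.2·15·0.53 + 2.73·4.9·15·0.35] = 1091.53 + 526.285 = 1617.82.
Because errors are independent across components, Cov(Tᵢ,Tⱼ) = Cov(Xᵢ,Xⱼ); the off-diagonal part of the true-score variance is the same as above.
True-score variance = [0.4²·14.6²·0.58 + 0.8²·6.2²·0.84 + 1.3²·4.9²·0.77 + 2.1²·15²·0.65] + 526.285 = 716.653 + 526.285 = 1242.94.
Reliability = 1242.94 / 1617.82 = 0.768.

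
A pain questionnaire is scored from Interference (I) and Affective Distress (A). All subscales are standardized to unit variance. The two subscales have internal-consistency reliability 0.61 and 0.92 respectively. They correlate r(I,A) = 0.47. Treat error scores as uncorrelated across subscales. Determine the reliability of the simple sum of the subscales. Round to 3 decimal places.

0.840

Var(I+A) = 2 + 2·[0.47] = 2 + 0.94 = 2.94.
Because errors are independent across components, Cov(Tᵢ,Tⱼ) = Cov(Xᵢ,Xⱼ); the off-diagonal part of the true-score variance is the same as above.
True-score variance = [0.61 + 0.92] + 0.94 = 1.53 + 0.94 = 2.47.
Reliability = 2.47 / 2.94 = 0.840.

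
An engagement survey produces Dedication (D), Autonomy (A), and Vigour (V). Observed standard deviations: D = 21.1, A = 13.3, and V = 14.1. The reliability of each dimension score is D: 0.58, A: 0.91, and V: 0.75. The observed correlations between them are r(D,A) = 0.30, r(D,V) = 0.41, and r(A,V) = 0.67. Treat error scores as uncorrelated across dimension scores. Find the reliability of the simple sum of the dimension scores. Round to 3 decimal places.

0.830

Var(D+A+V) = 21.1² + 13.3² + 14.1² + 2·[21.1·13.3·0.30 + 21.1·14.1·0.41 + 13.3·14.1·0.67] = 820.91 + 663.626 = 1484.54.
With uncorrelated errors the cross-covariances are all true-score covariance, so they carry over unchanged; only the diagonal terms shrink to ρᵢσᵢ².
True-score variance = [21.1²·0.58 + 13.3²·0.91 + 14.1²·0.75] + 663.626 = 568.299 + 663.626 = 1231.93.
Reliability = 1231.93 / 1484.54 = 0.830.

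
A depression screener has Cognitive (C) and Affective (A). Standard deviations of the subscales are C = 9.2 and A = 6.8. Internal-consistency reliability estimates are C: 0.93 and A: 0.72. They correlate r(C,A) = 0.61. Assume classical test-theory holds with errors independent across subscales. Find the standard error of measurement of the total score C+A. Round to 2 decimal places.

4.34

Var(total) = 130.88 + 76.3232 = 207.203.
True-score variance = 112.008 + 76.3232 = 188.331, so reliability = 0.9089.
Error variance = 207.203 − 188.331 = 18.872; SEM = √18.872 = 4.34.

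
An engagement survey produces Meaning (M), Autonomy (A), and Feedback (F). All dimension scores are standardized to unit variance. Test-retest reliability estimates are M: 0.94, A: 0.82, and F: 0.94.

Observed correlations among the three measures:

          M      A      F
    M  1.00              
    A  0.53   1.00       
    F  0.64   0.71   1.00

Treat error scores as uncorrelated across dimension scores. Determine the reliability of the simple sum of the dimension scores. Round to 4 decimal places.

Var(M+A+F) = 3 + 2·[0.53 + 0.64 + 0.71] = 3 + 3.76 = 6.76.
With uncorrelated errors the cross-covariances are all true-score covariance, so they carry over unchanged; only the diagonal terms shrink to ρᵢσᵢ².
True-score variance = [0.94 + 0.82 + 0.94] + 3.76 = 2.7 + 3.76 = 6.46.
Reliability = 6.46 / 6.76 = 0.9556.

0.9556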